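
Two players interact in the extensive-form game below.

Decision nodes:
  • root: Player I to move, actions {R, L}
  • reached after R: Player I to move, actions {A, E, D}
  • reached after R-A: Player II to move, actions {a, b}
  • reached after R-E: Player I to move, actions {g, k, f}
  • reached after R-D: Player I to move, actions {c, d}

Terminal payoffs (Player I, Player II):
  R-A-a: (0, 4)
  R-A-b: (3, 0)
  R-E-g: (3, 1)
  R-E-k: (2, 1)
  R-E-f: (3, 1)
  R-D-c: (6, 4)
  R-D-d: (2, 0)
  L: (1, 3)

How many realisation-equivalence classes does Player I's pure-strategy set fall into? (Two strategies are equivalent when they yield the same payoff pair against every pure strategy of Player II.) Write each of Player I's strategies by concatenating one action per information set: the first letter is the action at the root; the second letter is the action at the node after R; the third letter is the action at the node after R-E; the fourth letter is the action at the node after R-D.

6

Player I has 36 pure strategies: RAgc, RAgd, RAkc, RAkd, RAfc, RAfd, REgc, REgd, REkc, REkd, REfc, REfd, RDgc, RDgd, RDkc, RDkd, RDfc, RDfd, LAgc, LAgd, LAkc, LAkd, LAfc, LAfd, LEgc, LEgd, LEkc, LEkd, LEfc, LEfd, LDgc, LDgd, LDkc, LDkd, LDfc, LDfd. Columns: a, b.
{RAgc, RAgd, RAkc, RAkd, RAfc, RAfd} → row (0,4) (3,0)
{REgc, REgd, REfc, REfd} → row (3,1) (3,1)
{REkc, REkd} → row (2,1) (2,1)
{RDgc, RDkc, RDfc} → row (6,4) (6,4)
{RDgd, RDkd, RDfd} → row (2,0) (2,0)
{LAgc, LAgd, LAkc, LAkd, LAfc, LAfd, LEgc, LEgd, LEkc, LEkd, LEfc, LEfd, LDgc, LDgd, LDkc, LDkd, LDfc, LDfd} → row (1,3) (1,3)
That's 6 distinct rows out of 36 strategies.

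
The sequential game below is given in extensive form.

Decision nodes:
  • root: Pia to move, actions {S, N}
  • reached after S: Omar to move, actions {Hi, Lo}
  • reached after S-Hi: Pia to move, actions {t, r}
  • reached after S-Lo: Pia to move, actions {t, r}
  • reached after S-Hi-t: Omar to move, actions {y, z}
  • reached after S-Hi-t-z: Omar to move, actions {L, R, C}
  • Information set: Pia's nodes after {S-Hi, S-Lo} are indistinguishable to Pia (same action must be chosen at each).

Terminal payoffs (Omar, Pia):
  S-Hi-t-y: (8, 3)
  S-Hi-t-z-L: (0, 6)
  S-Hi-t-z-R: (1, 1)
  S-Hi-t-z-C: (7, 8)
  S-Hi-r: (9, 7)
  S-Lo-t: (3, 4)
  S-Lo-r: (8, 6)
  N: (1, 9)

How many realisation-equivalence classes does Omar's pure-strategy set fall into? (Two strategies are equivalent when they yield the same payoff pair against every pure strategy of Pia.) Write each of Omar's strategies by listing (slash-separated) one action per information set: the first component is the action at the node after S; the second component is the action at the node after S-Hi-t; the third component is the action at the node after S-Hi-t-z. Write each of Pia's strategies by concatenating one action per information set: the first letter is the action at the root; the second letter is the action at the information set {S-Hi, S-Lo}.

5

Omar has 12 pure strategies: Hi/y/L, Hi/y/R, Hi/y/C, Hi/z/L, Hi/z/R, Hi/z/C, Lo/y/L, Lo/y/R, Lo/y/C, Lo/z/L, Lo/z/R, Lo/z/C. Columns: St, Sr, Nt, Nr.
{Hi/y/L, Hi/y/R, Hi/y/C} → row (8,3) (9,7) (1,9) (1,9)
{Hi/z/L} → row (0,6) (9,7) (1,9) (1,9)
{Hi/z/R} → row (1,1) (9,7) (1,9) (1,9)
{Hi/z/C} → row (7,8) (9,7) (1,9) (1,9)
{Lo/y/L, Lo/y/R, Lo/y/C, Lo/z/L, Lo/z/R, Lo/z/C} → row (3,4) (8,6) (1,9) (1,9)
That's 5 distinct rows out of 12 strategies.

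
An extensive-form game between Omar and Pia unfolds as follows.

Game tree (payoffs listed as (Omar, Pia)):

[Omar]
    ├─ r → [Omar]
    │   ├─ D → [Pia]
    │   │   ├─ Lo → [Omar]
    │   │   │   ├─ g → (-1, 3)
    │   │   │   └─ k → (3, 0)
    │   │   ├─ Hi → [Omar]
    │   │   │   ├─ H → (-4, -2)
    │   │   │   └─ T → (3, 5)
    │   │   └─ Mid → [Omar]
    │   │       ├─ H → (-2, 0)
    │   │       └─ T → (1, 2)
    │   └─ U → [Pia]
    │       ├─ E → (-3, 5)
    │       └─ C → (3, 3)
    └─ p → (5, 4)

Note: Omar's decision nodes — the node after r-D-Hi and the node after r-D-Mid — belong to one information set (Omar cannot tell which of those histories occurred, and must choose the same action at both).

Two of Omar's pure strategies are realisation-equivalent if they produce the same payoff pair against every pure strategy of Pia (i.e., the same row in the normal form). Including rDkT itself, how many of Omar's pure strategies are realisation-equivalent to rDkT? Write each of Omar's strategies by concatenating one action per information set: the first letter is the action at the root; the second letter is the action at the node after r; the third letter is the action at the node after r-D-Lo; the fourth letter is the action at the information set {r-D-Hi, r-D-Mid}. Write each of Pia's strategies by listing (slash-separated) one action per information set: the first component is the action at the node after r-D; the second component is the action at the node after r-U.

1

Row for rDkT (columns Lo/E, Lo/C, Hi/E, Hi/C, Mid/E, Mid/C): (3,0) (3,0) (3,5) (3,5) (1,2) (1,2).
Every one of Omar's information sets is on the play path for some reply by Pia when Omar follows rDkT.
Changing the action at any of them therefore changes at least one column, so only rDkT itself gives this row.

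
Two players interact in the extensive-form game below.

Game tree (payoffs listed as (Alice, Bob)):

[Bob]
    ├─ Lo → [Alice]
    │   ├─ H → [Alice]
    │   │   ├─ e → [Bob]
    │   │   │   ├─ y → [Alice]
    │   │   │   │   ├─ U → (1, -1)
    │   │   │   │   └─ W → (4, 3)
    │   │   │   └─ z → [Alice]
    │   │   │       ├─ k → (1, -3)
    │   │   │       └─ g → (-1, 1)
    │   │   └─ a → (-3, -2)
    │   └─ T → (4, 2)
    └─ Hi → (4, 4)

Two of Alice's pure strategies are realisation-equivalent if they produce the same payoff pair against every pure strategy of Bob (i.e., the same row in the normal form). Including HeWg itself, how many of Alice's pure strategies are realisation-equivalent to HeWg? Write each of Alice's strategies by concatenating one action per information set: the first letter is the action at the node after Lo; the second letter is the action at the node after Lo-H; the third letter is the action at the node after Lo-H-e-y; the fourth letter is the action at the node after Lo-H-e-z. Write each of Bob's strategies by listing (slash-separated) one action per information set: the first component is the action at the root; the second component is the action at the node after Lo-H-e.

1

Row for HeWg (columns Lo/y, Lo/z, Hi/y, Hi/z): (4,3) (-1,1) (4,4) (4,4).
Every one of Alice's information sets is on the play path for some reply by Bob when Alice follows HeWg.
Changing the action at any of them therefore changes at least one column, so only HeWg itself gives this row.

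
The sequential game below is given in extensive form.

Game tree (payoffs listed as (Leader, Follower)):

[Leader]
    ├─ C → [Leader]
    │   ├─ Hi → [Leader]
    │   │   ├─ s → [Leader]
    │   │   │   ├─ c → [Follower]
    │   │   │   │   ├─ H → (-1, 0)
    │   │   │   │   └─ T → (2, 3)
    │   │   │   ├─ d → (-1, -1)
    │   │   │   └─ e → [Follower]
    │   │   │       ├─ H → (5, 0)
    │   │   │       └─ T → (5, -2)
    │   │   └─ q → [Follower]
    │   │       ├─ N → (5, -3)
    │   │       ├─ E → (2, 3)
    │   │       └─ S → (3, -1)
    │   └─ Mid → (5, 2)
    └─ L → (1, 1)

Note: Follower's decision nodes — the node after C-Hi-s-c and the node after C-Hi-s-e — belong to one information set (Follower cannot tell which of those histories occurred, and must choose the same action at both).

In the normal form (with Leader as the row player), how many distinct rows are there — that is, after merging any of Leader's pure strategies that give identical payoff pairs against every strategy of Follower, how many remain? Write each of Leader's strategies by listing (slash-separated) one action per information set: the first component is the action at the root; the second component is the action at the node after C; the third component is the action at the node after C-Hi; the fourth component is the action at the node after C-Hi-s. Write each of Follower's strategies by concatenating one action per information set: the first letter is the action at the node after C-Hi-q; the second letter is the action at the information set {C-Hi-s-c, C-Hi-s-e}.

6

Leader has 24 pure strategies: C/Hi/s/c, C/Hi/s/d, C/Hi/s/e, C/Hi/q/c, C/Hi/q/d, C/Hi/q/e, C/Mid/s/c, C/Mid/s/d, C/Mid/s/e, C/Mid/q/c, C/Mid/q/d, C/Mid/q/e, L/Hi/s/c, L/Hi/s/d, L/Hi/s/e, L/Hi/q/c, L/Hi/q/d, L/Hi/q/e, L/Mid/s/c, L/Mid/s/d, L/Mid/s/e, L/Mid/q/c, L/Mid/q/d, L/Mid/q/e. Columns: NH, NT, EH, ET, SH, ST.
{C/Hi/s/c} → row (-1,0) (2,3) (-1,0) (2,3) (-1,0) (2,3)
{C/Hi/s/d} → row (-1,-1) (-1,-1) (-1,-1) (-1,-1) (-1,-1) (-1,-1)
{C/Hi/s/e} → row (5,0) (5,-2) (5,0) (5,-2) (5,0) (5,-2)
{C/Hi/q/c, C/Hi/q/d, C/Hi/q/e} → row (5,-3) (5,-3) (2,3) (2,3) (3,-1) (3,-1)
{C/Mid/s/c, C/Mid/s/d, C/Mid/s/e, C/Mid/q/c, C/Mid/q/d, C/Mid/q/e} → row (5,2) (5,2) (5,2) (5,2) (5,2) (5,2)
{L/Hi/s/c, L/Hi/s/d, L/Hi/s/e, L/Hi/q/c, L/Hi/q/d, L/Hi/q/e, L/Mid/s/c, L/Mid/s/d, L/Mid/s/e, L/Mid/q/c, L/Mid/q/d, L/Mid/q/e} → row (1,1) (1,1) (1,1) (1,1) (1,1) (1,1)
That's 6 distinct rows out of 24 strategies.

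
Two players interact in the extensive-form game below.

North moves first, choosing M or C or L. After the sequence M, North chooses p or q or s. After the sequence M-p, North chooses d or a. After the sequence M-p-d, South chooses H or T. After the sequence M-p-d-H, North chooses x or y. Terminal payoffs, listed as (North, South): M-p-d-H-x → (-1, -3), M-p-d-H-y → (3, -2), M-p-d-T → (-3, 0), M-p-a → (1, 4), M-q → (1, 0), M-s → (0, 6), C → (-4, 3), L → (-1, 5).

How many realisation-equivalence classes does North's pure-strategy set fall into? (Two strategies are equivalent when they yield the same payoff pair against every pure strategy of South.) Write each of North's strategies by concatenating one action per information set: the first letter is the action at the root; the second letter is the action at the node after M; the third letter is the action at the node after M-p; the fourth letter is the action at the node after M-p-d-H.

North has 36 pure strategies: Mpdx, Mpdy, Mpax, Mpay, Mqdx, Mqdy, Mqax, Mqay, Msdx, Msdy, Msax, Msay, Cpdx, Cpdy, Cpax, Cpay, Cqdx, Cqdy, Cqax, Cqay, Csdx, Csdy, Csax, Csay, Lpdx, Lpdy, Lpax, Lpay, Lqdx, Lqdy, Lqax, Lqay, Lsdx, Lsdy, Lsax, Lsay. Columns: H, T.
{Mpdx} → row (-1,-3) (-3,0)
{Mpdy} → row (3,-2) (-3,0)
{Mpax, Mpay} → row (1,4) (1,4)
{Mqdx, Mqdy, Mqax, Mqay} → row (1,0) (1,0)
{Msdx, Msdy, Msax, Msay} → row (0,6) (0,6)
{Cpdx, Cpdy, Cpax, Cpay, Cqdx, Cqdy, Cqax, Cqay, Csdx, Csdy, Csax, Csay} → row (-4,3) (-4,3)
{Lpdx, Lpdy, Lpax, Lpay, Lqdx, Lqdy, Lqax, Lqay, Lsdx, Lsdy, Lsax, Lsay} → row (-1,5) (-1,5)
That's 7 distinct rows out of 36 strategies.

7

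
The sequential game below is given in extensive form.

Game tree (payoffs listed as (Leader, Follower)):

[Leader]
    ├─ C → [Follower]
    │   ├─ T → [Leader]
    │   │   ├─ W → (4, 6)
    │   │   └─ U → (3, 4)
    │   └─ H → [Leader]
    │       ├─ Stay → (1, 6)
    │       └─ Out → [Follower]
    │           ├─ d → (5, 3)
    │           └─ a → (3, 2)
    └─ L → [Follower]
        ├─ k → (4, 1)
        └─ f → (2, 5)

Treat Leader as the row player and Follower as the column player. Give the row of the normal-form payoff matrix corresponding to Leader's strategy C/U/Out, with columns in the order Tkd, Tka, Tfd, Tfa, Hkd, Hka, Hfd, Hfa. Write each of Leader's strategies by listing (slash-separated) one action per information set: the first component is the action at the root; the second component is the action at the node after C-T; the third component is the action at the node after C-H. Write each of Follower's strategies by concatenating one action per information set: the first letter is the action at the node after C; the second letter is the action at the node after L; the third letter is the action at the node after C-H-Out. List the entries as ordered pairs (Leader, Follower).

(3,4) (3,4) (3,4) (3,4) (5,3) (3,2) (5,3) (3,2)

vs Tkd: Leader plays C → Follower plays T at [C] → Leader plays U at [C-T] → (3, 4)
vs Tka: Leader plays C → Follower plays T at [C] → Leader plays U at [C-T] → (3, 4)
vs Tfd: Leader plays C → Follower plays T at [C] → Leader plays U at [C-T] → (3, 4)
vs Tfa: Leader plays C → Follower plays T at [C] → Leader plays U at [C-T] → (3, 4)
vs Hkd: Leader plays C → Follower plays H at [C] → Leader plays Out at [C-H] → Follower plays d at [C-H-Out] → (5, 3)
vs Hka: Leader plays C → Follower plays H at [C] → Leader plays Out at [C-H] → Follower plays a at [C-H-Out] → (3, 2)
vs Hfd: Leader plays C → Follower plays H at [C] → Leader plays Out at [C-H] → Follower plays d at [C-H-Out] → (5, 3)
vs Hfa: Leader plays C → Follower plays H at [C] → Leader plays Out at [C-H] → Follower plays a at [C-H-Out] → (3, 2)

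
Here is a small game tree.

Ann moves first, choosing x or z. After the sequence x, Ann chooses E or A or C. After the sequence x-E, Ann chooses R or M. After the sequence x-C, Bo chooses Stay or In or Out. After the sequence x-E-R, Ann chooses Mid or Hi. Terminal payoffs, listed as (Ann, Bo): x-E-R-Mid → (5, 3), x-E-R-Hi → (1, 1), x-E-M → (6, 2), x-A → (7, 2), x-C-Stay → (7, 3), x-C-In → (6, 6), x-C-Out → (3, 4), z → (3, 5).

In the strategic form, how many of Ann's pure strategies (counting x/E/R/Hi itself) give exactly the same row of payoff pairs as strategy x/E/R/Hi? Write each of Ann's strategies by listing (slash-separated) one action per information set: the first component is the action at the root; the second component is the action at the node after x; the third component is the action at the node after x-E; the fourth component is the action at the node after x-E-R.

Row for x/E/R/Hi (columns Stay, In, Out): (1,1) (1,1) (1,1).
Every one of Ann's information sets is on the play path for some reply by Bo when Ann follows x/E/R/Hi.
Changing the action at any of them therefore changes at least one column, so only x/E/R/Hi itself gives this row.

1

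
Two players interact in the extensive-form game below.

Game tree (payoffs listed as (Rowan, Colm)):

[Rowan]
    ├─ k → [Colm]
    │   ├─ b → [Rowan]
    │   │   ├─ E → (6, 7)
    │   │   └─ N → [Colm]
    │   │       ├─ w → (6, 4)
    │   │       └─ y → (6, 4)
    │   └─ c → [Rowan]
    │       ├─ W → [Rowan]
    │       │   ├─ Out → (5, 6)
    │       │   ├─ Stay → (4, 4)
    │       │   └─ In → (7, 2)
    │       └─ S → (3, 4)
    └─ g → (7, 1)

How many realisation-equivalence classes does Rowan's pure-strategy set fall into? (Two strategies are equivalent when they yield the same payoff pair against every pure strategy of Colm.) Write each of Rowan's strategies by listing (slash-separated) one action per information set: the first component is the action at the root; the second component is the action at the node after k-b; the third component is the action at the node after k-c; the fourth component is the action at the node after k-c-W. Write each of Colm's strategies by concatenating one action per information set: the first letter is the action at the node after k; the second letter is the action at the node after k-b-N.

Rowan has 24 pure strategies: k/E/W/Out, k/E/W/Stay, k/E/W/In, k/E/S/Out, k/E/S/Stay, k/E/S/In, k/N/W/Out, k/N/W/Stay, k/N/W/In, k/N/S/Out, k/N/S/Stay, k/N/S/In, g/E/W/Out, g/E/W/Stay, g/E/W/In, g/E/S/Out, g/E/S/Stay, g/E/S/In, g/N/W/Out, g/N/W/Stay, g/N/W/In, g/N/S/Out, g/N/S/Stay, g/N/S/In. Columns: bw, by, cw, cy.
{k/E/W/Out} → row (6,7) (6,7) (5,6) (5,6)
{k/E/W/Stay} → row (6,7) (6,7) (4,4) (4,4)
{k/E/W/In} → row (6,7) (6,7) (7,2) (7,2)
{k/E/S/Out, k/E/S/Stay, k/E/S/In} → row (6,7) (6,7) (3,4) (3,4)
{k/N/W/Out} → row (6,4) (6,4) (5,6) (5,6)
{k/N/W/Stay} → row (6,4) (6,4) (4,4) (4,4)
{k/N/W/In} → row (6,4) (6,4) (7,2) (7,2)
{k/N/S/Out, k/N/S/Stay, k/N/S/In} → row (6,4) (6,4) (3,4) (3,4)
{g/E/W/Out, g/E/W/Stay, g/E/W/In, g/E/S/Out, g/E/S/Stay, g/E/S/In, g/N/W/Out, g/N/W/Stay, g/N/W/In, g/N/S/Out, g/N/S/Stay, g/N/S/In} → row (7,1) (7,1) (7,1) (7,1)
That's 9 distinct rows out of 24 strategies.

9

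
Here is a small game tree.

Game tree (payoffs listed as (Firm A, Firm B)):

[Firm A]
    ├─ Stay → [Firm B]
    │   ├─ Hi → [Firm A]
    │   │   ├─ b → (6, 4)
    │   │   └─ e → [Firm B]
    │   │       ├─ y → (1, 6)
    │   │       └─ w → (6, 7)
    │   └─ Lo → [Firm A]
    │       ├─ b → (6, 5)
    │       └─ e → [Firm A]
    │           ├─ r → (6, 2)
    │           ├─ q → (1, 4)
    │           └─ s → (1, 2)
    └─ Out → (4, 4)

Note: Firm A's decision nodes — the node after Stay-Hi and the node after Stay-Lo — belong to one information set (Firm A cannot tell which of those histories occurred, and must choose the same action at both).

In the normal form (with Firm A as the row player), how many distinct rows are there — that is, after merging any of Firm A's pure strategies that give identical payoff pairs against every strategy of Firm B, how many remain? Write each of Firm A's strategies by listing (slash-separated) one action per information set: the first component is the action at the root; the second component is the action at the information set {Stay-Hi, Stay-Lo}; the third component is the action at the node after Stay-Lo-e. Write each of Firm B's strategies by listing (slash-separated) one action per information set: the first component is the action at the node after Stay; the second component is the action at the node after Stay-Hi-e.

5

Firm A has 12 pure strategies: Stay/b/r, Stay/b/q, Stay/b/s, Stay/e/r, Stay/e/q, Stay/e/s, Out/b/r, Out/b/q, Out/b/s, Out/e/r, Out/e/q, Out/e/s. Columns: Hi/y, Hi/w, Lo/y, Lo/w.
{Stay/b/r, Stay/b/q, Stay/b/s} → row (6,4) (6,4) (6,5) (6,5)
{Stay/e/r} → row (1,6) (6,7) (6,2) (6,2)
{Stay/e/q} → row (1,6) (6,7) (1,4) (1,4)
{Stay/e/s} → row (1,6) (6,7) (1,2) (1,2)
{Out/b/r, Out/b/q, Out/b/s, Out/e/r, Out/e/q, Out/e/s} → row (4,4) (4,4) (4,4) (4,4)
That's 5 distinct rows out of 12 strategies.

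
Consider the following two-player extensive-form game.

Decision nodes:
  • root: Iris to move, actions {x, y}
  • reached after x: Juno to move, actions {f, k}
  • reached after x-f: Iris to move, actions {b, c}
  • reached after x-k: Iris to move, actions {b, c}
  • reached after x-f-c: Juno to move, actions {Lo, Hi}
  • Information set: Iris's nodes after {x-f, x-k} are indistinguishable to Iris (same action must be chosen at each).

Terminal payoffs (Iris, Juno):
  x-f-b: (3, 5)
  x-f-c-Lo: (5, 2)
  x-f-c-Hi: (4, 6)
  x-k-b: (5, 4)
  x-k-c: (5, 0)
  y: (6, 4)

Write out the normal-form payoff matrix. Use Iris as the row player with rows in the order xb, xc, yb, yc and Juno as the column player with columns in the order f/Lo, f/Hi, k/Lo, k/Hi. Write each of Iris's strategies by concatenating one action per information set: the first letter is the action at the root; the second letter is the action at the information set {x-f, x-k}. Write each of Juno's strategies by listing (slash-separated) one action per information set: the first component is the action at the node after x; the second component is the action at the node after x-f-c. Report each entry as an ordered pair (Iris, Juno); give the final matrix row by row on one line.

         f/Lo     f/Hi     k/Lo     k/Hi
  xb    (3,5)    (3,5)    (5,4)    (5,4)
  xc    (5,2)    (4,6)    (5,0)    (5,0)
  yb    (6,4)    (6,4)    (6,4)    (6,4)
  yc    (6,4)    (6,4)    (6,4)    (6,4)

xb: (3,5) (3,5) (5,4) (5,4) | xc: (5,2) (4,6) (5,0) (5,0) | yb: (6,4) (6,4) (6,4) (6,4) | yc: (6,4) (6,4) (6,4) (6,4)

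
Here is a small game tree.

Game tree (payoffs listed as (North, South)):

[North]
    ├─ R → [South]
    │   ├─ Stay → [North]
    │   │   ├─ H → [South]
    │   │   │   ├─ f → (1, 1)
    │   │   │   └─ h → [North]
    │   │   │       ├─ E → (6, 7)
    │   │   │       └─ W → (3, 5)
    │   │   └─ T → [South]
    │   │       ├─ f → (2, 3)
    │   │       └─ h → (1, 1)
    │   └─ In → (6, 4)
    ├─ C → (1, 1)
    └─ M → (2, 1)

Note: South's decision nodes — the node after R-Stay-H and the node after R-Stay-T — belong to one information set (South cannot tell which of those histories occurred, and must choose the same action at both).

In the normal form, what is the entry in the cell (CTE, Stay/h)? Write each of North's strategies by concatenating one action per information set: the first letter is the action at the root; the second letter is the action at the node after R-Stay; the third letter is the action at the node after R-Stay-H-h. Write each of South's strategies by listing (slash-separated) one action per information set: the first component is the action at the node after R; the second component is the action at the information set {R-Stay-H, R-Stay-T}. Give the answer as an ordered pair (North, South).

(1, 1)

Trace the play path from the root:
  North plays C
→ terminal payoff (1, 1).
(North's choice at the node after R-Stay is never reached on this path, so it doesn't affect the outcome.)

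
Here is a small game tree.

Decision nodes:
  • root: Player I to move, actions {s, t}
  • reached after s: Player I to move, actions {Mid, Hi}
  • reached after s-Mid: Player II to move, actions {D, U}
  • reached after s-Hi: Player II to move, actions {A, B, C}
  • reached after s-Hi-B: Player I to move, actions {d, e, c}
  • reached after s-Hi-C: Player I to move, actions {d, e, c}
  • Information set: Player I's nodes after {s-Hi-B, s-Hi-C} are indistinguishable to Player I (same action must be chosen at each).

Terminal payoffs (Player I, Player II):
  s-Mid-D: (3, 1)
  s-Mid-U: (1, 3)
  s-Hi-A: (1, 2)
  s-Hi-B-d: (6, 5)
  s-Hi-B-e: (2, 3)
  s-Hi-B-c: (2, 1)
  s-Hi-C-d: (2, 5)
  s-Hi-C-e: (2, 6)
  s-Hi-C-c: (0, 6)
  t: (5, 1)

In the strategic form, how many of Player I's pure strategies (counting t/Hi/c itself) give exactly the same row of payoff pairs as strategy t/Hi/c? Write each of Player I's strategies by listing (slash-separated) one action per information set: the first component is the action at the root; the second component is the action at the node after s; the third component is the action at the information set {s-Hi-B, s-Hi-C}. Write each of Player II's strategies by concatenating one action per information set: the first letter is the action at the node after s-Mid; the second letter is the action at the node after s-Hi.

6

Row for t/Hi/c (columns DA, DB, DC, UA, UB, UC): (5,1) (5,1) (5,1) (5,1) (5,1) (5,1).
Under t/Hi/c, Player I's choice at the node after s and at the information set {s-Hi-B, s-Hi-C} can never be reached regardless of what Player II does, so varying those choices leaves every outcome unchanged.
Holding the reachable choices fixed and varying the unreachable ones freely already gives 2 × 3 = 6 equivalent strategies.
No other strategy reproduces this row, so those 6 are the full class: t/Mid/d, t/Mid/e, t/Mid/c, t/Hi/d, t/Hi/e, t/Hi/c.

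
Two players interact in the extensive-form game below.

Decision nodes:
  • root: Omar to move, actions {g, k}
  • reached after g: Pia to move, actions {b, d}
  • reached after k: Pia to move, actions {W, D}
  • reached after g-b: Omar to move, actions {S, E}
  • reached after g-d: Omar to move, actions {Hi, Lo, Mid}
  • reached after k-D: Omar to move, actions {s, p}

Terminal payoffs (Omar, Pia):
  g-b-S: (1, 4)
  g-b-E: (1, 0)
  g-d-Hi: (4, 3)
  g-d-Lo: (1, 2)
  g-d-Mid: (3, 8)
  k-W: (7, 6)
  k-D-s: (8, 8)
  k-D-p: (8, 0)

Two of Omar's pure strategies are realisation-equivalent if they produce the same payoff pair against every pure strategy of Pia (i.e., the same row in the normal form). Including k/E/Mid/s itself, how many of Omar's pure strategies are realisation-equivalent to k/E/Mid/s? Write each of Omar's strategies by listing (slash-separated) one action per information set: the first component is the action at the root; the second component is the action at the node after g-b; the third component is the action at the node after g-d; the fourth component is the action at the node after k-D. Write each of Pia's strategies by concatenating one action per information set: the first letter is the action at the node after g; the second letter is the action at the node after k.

6

Row for k/E/Mid/s (columns bW, bD, dW, dD): (7,6) (8,8) (7,6) (8,8).
Under k/E/Mid/s, Omar's choice at the node after g-b and at the node after g-d can never be reached regardless of what Pia does, so varying those choices leaves every outcome unchanged.
Holding the reachable choices fixed and varying the unreachable ones freely already gives 2 × 3 = 6 equivalent strategies.
No other strategy reproduces this row, so those 6 are the full class: k/S/Hi/s, k/S/Lo/s, k/S/Mid/s, k/E/Hi/s, k/E/Lo/s, k/E/Mid/s.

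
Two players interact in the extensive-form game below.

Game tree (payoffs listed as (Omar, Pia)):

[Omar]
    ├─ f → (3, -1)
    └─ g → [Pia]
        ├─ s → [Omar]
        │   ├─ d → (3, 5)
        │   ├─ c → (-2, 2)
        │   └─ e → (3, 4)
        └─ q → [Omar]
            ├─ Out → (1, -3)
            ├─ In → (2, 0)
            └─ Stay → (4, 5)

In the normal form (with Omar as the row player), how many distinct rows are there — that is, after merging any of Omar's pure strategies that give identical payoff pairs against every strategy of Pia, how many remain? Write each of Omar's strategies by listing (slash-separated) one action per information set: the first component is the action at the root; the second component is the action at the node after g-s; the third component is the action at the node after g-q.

10

Omar has 18 pure strategies: f/d/Out, f/d/In, f/d/Stay, f/c/Out, f/c/In, f/c/Stay, f/e/Out, f/e/In, f/e/Stay, g/d/Out, g/d/In, g/d/Stay, g/c/Out, g/c/In, g/c/Stay, g/e/Out, g/e/In, g/e/Stay. Columns: s, q.
{f/d/Out, f/d/In, f/d/Stay, f/c/Out, f/c/In, f/c/Stay, f/e/Out, f/e/In, f/e/Stay} → row (3,-1) (3,-1)
{g/d/Out} → row (3,5) (1,-3)
{g/d/In} → row (3,5) (2,0)
{g/d/Stay} → row (3,5) (4,5)
{g/c/Out} → row (-2,2) (1,-3)
{g/c/In} → row (-2,2) (2,0)
{g/c/Stay} → row (-2,2) (4,5)
{g/e/Out} → row (3,4) (1,-3)
{g/e/In} → row (3,4) (2,0)
{g/e/Stay} → row (3,4) (4,5)
That's 10 distinct rows out of 18 strategies.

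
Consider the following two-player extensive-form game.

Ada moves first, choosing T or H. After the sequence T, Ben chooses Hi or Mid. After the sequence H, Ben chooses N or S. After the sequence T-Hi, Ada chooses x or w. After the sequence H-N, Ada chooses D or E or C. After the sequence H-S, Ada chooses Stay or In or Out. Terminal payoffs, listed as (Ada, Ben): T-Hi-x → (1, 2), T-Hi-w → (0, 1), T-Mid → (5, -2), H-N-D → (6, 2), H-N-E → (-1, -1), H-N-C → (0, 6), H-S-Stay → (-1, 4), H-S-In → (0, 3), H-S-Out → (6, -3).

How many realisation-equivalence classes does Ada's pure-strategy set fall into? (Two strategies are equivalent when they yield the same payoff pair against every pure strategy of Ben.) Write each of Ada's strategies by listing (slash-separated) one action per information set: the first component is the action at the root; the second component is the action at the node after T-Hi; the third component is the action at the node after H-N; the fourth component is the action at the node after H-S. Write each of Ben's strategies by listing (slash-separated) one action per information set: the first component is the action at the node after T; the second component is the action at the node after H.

11

Ada has 36 pure strategies: T/x/D/Stay, T/x/D/In, T/x/D/Out, T/x/E/Stay, T/x/E/In, T/x/E/Out, T/x/C/Stay, T/x/C/In, T/x/C/Out, T/w/D/Stay, T/w/D/In, T/w/D/Out, T/w/E/Stay, T/w/E/In, T/w/E/Out, T/w/C/Stay, T/w/C/In, T/w/C/Out, H/x/D/Stay, H/x/D/In, H/x/D/Out, H/x/E/Stay, H/x/E/In, H/x/E/Out, H/x/C/Stay, H/x/C/In, H/x/C/Out, H/w/D/Stay, H/w/D/In, H/w/D/Out, H/w/E/Stay, H/w/E/In, H/w/E/Out, H/w/C/Stay, H/w/C/In, H/w/C/Out. Columns: Hi/N, Hi/S, Mid/N, Mid/S.
{T/x/D/Stay, T/x/D/In, T/x/D/Out, T/x/E/Stay, T/x/E/In, T/x/E/Out, T/x/C/Stay, T/x/C/In, T/x/C/Out} → row (1,2) (1,2) (5,-2) (5,-2)
{T/w/D/Stay, T/w/D/In, T/w/D/Out, T/w/E/Stay, T/w/E/In, T/w/E/Out, T/w/C/Stay, T/w/C/In, T/w/C/Out} → row (0,1) (0,1) (5,-2) (5,-2)
{H/x/D/Stay, H/w/D/Stay} → row (6,2) (-1,4) (6,2) (-1,4)
{H/x/D/In, H/w/D/In} → row (6,2) (0,3) (6,2) (0,3)
{H/x/D/Out, H/w/D/Out} → row (6,2) (6,-3) (6,2) (6,-3)
{H/x/E/Stay, H/w/E/Stay} → row (-1,-1) (-1,4) (-1,-1) (-1,4)
{H/x/E/In, H/w/E/In} → row (-1,-1) (0,3) (-1,-1) (0,3)
{H/x/E/Out, H/w/E/Out} → row (-1,-1) (6,-3) (-1,-1) (6,-3)
{H/x/C/Stay, H/w/C/Stay} → row (0,6) (-1,4) (0,6) (-1,4)
{H/x/C/In, H/w/C/In} → row (0,6) (0,3) (0,6) (0,3)
{H/x/C/Out, H/w/C/Out} → row (0,6) (6,-3) (0,6) (6,-3)
That's 11 distinct rows out of 36 strategies.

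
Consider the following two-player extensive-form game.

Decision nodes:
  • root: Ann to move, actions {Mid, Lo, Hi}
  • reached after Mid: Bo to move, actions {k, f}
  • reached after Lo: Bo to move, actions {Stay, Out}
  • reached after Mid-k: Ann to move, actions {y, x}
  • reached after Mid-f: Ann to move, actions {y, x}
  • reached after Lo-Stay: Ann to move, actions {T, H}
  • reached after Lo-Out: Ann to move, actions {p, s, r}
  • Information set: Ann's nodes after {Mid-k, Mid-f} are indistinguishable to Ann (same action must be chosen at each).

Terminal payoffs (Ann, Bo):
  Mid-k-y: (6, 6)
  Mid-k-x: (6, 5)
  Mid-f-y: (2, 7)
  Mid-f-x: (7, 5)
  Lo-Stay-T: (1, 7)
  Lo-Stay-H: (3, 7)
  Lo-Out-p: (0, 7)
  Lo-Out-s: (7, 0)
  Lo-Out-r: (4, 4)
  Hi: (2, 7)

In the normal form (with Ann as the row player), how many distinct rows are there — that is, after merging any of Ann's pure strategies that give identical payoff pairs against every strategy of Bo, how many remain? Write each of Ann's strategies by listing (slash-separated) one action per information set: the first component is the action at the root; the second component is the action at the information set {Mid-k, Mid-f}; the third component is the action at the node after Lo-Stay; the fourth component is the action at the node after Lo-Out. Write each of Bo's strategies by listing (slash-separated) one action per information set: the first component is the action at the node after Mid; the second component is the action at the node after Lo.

Ann has 36 pure strategies: Mid/y/T/p, Mid/y/T/s, Mid/y/T/r, Mid/y/H/p, Mid/y/H/s, Mid/y/H/r, Mid/x/T/p, Mid/x/T/s, Mid/x/T/r, Mid/x/H/p, Mid/x/H/s, Mid/x/H/r, Lo/y/T/p, Lo/y/T/s, Lo/y/T/r, Lo/y/H/p, Lo/y/H/s, Lo/y/H/r, Lo/x/T/p, Lo/x/T/s, Lo/x/T/r, Lo/x/H/p, Lo/x/H/s, Lo/x/H/r, Hi/y/T/p, Hi/y/T/s, Hi/y/T/r, Hi/y/H/p, Hi/y/H/s, Hi/y/H/r, Hi/x/T/p, Hi/x/T/s, Hi/x/T/r, Hi/x/H/p, Hi/x/H/s, Hi/x/H/r. Columns: k/Stay, k/Out, f/Stay, f/Out.
{Mid/y/T/p, Mid/y/T/s, Mid/y/T/r, Mid/y/H/p, Mid/y/H/s, Mid/y/H/r} → row (6,6) (6,6) (2,7) (2,7)
{Mid/x/T/p, Mid/x/T/s, Mid/x/T/r, Mid/x/H/p, Mid/x/H/s, Mid/x/H/r} → row (6,5) (6,5) (7,5) (7,5)
{Lo/y/T/p, Lo/x/T/p} → row (1,7) (0,7) (1,7) (0,7)
{Lo/y/T/s, Lo/x/T/s} → row (1,7) (7,0) (1,7) (7,0)
{Lo/y/T/r, Lo/x/T/r} → row (1,7) (4,4) (1,7) (4,4)
{Lo/y/H/p, Lo/x/H/p} → row (3,7) (0,7) (3,7) (0,7)
{Lo/y/H/s, Lo/x/H/s} → row (3,7) (7,0) (3,7) (7,0)
{Lo/y/H/r, Lo/x/H/r} → row (3,7) (4,4) (3,7) (4,4)
{Hi/y/T/p, Hi/y/T/s, Hi/y/T/r, Hi/y/H/p, Hi/y/H/s, Hi/y/H/r, Hi/x/T/p, Hi/x/T/s, Hi/x/T/r, Hi/x/H/p, Hi/x/H/s, Hi/x/H/r} → row (2,7) (2,7) (2,7) (2,7)
That's 9 distinct rows out of 36 strategies.

9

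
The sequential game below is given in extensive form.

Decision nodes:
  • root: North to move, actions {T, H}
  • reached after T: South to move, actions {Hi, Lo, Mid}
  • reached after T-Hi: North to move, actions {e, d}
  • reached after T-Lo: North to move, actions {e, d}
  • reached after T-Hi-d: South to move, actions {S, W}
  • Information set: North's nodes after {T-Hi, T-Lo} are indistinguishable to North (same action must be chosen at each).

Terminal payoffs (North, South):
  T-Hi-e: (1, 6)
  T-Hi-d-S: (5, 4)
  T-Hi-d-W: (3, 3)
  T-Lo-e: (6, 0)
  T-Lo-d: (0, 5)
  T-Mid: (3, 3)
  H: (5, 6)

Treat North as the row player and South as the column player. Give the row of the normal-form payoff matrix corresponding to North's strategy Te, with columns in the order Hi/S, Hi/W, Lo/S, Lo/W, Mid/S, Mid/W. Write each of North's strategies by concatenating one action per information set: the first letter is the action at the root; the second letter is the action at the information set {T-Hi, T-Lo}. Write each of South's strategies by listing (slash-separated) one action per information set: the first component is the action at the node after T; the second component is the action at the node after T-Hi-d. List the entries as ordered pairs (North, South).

vs Hi/S: North plays T → South plays Hi at [T] → North plays e at [T-Hi] → (1, 6)
vs Hi/W: North plays T → South plays Hi at [T] → North plays e at [T-Hi] → (1, 6)
vs Lo/S: North plays T → South plays Lo at [T] → North plays e at [T-Lo] → (6, 0)
vs Lo/W: North plays T → South plays Lo at [T] → North plays e at [T-Lo] → (6, 0)
vs Mid/S: North plays T → South plays Mid at [T] → (3, 3)
vs Mid/W: North plays T → South plays Mid at [T] → (3, 3)

(1,6) (1,6) (6,0) (6,0) (3,3) (3,3)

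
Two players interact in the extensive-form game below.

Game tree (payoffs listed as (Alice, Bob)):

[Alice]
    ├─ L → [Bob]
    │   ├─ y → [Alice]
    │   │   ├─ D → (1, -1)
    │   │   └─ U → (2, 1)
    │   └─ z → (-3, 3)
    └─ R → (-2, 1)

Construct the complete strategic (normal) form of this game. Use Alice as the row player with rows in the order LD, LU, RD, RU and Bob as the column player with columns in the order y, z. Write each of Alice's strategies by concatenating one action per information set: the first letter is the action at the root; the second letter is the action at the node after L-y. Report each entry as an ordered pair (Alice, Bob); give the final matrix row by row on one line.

LD: (1,-1) (-3,3) | LU: (2,1) (-3,3) | RD: (-2,1) (-2,1) | RU: (-2,1) (-2,1)

            y        z
  LD   (1,-1)   (-3,3)
  LU    (2,1)   (-3,3)
  RD   (-2,1)   (-2,1)
  RU   (-2,1)   (-2,1)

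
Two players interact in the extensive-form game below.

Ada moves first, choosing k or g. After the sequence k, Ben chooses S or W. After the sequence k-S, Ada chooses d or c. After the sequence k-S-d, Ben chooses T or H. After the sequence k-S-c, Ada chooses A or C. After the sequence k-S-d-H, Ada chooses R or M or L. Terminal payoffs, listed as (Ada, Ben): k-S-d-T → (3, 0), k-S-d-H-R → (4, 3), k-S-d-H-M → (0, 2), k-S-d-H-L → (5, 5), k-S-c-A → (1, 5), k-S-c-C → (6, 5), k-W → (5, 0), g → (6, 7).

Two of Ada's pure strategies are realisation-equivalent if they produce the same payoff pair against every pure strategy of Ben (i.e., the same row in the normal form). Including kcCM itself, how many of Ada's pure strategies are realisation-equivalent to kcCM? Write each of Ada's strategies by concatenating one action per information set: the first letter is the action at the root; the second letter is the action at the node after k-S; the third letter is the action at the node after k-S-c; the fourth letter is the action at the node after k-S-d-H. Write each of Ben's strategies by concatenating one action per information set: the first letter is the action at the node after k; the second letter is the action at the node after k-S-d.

Row for kcCM (columns ST, SH, WT, WH): (6,5) (6,5) (5,0) (5,0).
Under kcCM, Ada's choice at the node after k-S-d-H can never be reached regardless of what Ben does, so varying those choices leaves every outcome unchanged.
Holding the reachable choices fixed and varying the unreachable one freely already gives 3 equivalent strategies.
No other strategy reproduces this row, so those 3 are the full class: kcCR, kcCM, kcCL.

3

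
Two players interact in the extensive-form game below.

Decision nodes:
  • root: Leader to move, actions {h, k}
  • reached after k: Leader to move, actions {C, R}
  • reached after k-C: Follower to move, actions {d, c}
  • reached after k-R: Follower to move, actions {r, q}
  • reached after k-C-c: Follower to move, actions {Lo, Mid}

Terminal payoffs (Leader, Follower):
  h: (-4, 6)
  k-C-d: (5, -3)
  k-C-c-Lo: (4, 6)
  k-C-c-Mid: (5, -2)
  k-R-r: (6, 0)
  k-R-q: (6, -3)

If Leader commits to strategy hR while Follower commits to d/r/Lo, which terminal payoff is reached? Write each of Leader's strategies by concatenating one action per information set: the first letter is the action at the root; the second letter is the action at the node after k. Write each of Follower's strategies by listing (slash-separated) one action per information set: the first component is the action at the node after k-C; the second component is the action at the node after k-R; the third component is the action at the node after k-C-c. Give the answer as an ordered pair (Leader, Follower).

(-4, 6)

Trace the play path from the root:
  Leader plays h
→ terminal payoff (-4, 6).
(Leader's choice at the node after k is never reached on this path, so it doesn't affect the outcome.)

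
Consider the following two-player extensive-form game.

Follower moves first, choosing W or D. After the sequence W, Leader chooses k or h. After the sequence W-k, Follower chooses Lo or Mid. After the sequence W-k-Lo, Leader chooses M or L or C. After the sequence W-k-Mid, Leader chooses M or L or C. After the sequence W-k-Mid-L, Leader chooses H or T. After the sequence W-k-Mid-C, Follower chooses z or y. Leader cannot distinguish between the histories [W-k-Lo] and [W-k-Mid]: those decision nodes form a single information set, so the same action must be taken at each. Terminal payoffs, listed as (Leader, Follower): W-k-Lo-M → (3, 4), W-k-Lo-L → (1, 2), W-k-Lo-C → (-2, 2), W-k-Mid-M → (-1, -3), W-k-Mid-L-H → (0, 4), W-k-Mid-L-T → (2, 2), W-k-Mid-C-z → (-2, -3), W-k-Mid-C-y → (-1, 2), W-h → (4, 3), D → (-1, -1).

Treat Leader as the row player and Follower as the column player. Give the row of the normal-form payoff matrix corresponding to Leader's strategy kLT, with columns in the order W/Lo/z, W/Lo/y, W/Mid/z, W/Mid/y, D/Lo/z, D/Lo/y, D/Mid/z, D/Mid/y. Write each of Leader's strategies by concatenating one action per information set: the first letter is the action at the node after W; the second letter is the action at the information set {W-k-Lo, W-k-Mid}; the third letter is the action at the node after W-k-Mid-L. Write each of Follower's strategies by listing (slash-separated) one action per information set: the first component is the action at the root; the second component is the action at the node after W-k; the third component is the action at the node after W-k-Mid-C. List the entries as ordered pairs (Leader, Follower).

vs W/Lo/z: Follower plays W → Leader plays k at [W] → Follower plays Lo at [W-k] → Leader plays L at [W-k-Lo] → (1, 2)
vs W/Lo/y: Follower plays W → Leader plays k at [W] → Follower plays Lo at [W-k] → Leader plays L at [W-k-Lo] → (1, 2)
vs W/Mid/z: Follower plays W → Leader plays k at [W] → Follower plays Mid at [W-k] → Leader plays L at [W-k-Mid] → Leader plays T at [W-k-Mid-L] → (2, 2)
vs W/Mid/y: Follower plays W → Leader plays k at [W] → Follower plays Mid at [W-k] → Leader plays L at [W-k-Mid] → Leader plays T at [W-k-Mid-L] → (2, 2)
vs D/Lo/z: Follower plays D → (-1, -1)
vs D/Lo/y: Follower plays D → (-1, -1)
vs D/Mid/z: Follower plays D → (-1, -1)
vs D/Mid/y: Follower plays D → (-1, -1)

(1,2) (1,2) (2,2) (2,2) (-1,-1) (-1,-1) (-1,-1) (-1,-1)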